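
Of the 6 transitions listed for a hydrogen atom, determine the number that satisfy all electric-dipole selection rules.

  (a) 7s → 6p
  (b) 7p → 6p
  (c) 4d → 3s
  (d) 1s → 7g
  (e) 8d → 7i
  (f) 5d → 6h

(a) allowed
(b) forbidden — Δl = +0 (E1 requires Δl = ±1)
(c) forbidden — Δl = -2 (E1 requires Δl = ±1)
(d) forbidden — Δl = +4 (E1 requires Δl = ±1)
(e) forbidden — Δl = +4 (E1 requires Δl = ±1)
(f) forbidden — Δl = +3 (E1 requires Δl = ±1)
Total allowed: 1 of 6.

1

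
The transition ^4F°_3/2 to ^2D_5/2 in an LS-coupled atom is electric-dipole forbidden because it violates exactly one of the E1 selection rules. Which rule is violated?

the ΔS = 0 rule

Reading off the term symbols: S 3/2→1/2, L 3→2, J 3/2→5/2, parity odd→even.
ΔJ = 0, ±1 (not J=0↔0): J: 3/2 → 5/2, ΔJ = +1 — satisfied.
Parity must change: odd → even — satisfied.
ΔL = 0, ±1 (not L=0↔0): L: 3 → 2, ΔL = -1 — satisfied.
ΔS = 0: S: 3/2 → 1/2 — violated.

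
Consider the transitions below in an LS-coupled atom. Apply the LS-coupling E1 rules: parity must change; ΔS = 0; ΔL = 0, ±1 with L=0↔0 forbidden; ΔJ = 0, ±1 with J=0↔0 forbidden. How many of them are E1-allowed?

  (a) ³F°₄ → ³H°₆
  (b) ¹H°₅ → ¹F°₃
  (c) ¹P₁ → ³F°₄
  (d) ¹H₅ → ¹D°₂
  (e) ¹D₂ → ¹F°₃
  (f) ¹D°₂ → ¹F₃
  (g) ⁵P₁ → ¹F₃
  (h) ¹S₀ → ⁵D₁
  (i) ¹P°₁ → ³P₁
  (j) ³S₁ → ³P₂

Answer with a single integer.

(a) forbidden (parity, ΔL, ΔJ fail)
(b) forbidden (parity, ΔL, ΔJ fail)
(c) forbidden (ΔS, ΔL, ΔJ fail)
(d) forbidden (ΔL, ΔJ fail)
(e) allowed
(f) allowed
(g) forbidden (parity, ΔS, ΔL, ΔJ fail)
(h) forbidden (parity, ΔS, ΔL fail)
(i) forbidden (ΔS fails)
(j) forbidden (parity fails)
Total allowed: 2 of 10.

2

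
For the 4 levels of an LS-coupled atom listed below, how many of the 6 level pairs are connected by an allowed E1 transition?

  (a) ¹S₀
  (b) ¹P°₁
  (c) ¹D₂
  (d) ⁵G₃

(a)–(b): allowed.
(a)–(c): forbidden (parity, ΔL, ΔJ).
(a)–(d): forbidden (parity, ΔS, ΔL, ΔJ).
(b)–(c): allowed.
(b)–(d): forbidden (ΔS, ΔL, ΔJ).
(c)–(d): forbidden (parity, ΔS, ΔL).
Allowed pairs: 2 of 6.

2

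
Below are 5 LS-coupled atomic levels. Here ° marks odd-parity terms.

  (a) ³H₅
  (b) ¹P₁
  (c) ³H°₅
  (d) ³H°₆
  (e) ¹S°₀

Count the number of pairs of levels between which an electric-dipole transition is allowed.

3

(a)–(b): forbidden (parity, ΔS, ΔL, ΔJ).
(a)–(c): allowed.
(a)–(d): allowed.
(a)–(e): forbidden (ΔS, ΔL, ΔJ).
(b)–(c): forbidden (ΔS, ΔL, ΔJ).
(b)–(d): forbidden (ΔS, ΔL, ΔJ).
(b)–(e): allowed.
(c)–(d): forbidden (parity).
(c)–(e): forbidden (parity, ΔS, ΔL, ΔJ).
(d)–(e): forbidden (parity, ΔS, ΔL, ΔJ).
Allowed pairs: 3 of 10.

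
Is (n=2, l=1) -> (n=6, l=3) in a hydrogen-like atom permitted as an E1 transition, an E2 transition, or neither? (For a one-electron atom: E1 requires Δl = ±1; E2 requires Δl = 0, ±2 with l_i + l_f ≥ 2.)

Δl = 3 − 1 = +2; l_i + l_f = 4.
E1 (Δl = ±1): not satisfied.
E2 (Δl = 0,±2, l_i+l_f ≥ 2): satisfied.

E2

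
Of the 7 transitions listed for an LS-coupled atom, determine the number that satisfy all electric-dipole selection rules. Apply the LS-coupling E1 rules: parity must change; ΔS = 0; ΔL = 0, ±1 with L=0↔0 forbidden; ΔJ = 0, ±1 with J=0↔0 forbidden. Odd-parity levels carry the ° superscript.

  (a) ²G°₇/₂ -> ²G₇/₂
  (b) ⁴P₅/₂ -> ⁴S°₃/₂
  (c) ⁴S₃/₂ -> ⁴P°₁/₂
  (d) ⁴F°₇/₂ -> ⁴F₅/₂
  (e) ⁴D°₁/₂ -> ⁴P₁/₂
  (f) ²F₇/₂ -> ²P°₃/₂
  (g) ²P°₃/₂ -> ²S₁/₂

6

(a) allowed
(b) allowed
(c) allowed
(d) allowed
(e) allowed
(f) forbidden (ΔL, ΔJ fail)
(g) allowed
Total allowed: 6 of 7.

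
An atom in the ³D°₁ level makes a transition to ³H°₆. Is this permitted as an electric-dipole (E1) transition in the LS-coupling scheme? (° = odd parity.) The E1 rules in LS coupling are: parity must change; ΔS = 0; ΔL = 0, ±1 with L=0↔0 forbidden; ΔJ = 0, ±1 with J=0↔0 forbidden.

forbidden

Parity must change: odd → odd — ✗.
ΔS = 0: S: 1 → 1 — ✓.
ΔL = 0, ±1 (not L=0↔0): L: 2 → 5, ΔL = +3 — ✗.
ΔJ = 0, ±1 (not J=0↔0): J: 1 → 6, ΔJ = +5 — ✗.
Rule(s) violated: parity, ΔL, ΔJ.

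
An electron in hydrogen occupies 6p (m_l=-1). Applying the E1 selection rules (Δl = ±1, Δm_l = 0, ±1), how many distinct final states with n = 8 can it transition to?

4

E1 requires Δl = ±1, so l_f ∈ {0, 2}; with 0 ≤ l_f ≤ n_f−1 = 7, the allowed l_f values are {0, 2}.
For l_f = 0: m_f ∈ {m_i−1, m_i, m_i+1} ∩ [−0, 0] = {0} → 1 state.
For l_f = 2: m_f ∈ {m_i−1, m_i, m_i+1} ∩ [−2, 2] = {-2, -1, 0} → 3 states.
Total: 4.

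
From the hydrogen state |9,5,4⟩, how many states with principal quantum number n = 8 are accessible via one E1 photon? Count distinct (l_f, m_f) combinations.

E1 requires Δl = ±1, so l_f ∈ {4, 6}; with 0 ≤ l_f ≤ n_f−1 = 7, the allowed l_f values are {4, 6}.
For l_f = 4: m_f ∈ {m_i−1, m_i, m_i+1} ∩ [−4, 4] = {3, 4} → 2 states.
For l_f = 6: m_f ∈ {m_i−1, m_i, m_i+1} ∩ [−6, 6] = {3, 4, 5} → 3 states.
Total: 5.

5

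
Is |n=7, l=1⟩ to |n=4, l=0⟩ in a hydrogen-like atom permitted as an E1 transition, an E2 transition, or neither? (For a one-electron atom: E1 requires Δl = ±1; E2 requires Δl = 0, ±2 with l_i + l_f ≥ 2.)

Δl = 0 − 1 = -1; l_i + l_f = 1.
E1 (Δl = ±1): satisfied.
E2 (Δl = 0,±2, l_i+l_f ≥ 2): not satisfied.

E1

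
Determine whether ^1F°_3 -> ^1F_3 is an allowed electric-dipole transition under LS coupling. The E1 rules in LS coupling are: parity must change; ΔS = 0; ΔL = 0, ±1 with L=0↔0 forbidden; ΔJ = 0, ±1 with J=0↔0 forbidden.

allowed

Reading off the term symbols: S 0→0, L 3→3, J 3→3, parity odd→even.
Parity must change: odd → even — ok.
ΔJ = 0, ±1 (not J=0↔0): J: 3 → 3, ΔJ = +0 — ok.
ΔL = 0, ±1 (not L=0↔0): L: 3 → 3, ΔL = +0 — ok.
ΔS = 0: S: 0 → 0 — ok.
All four E1 rules are satisfied.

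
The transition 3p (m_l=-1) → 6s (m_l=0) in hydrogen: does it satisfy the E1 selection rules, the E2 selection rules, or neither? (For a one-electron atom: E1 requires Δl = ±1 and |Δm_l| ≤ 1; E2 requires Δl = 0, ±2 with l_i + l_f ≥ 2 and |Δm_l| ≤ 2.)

E1

Δl = 0 − 1 = -1; l_i + l_f = 1.
Δm_l = +1.
E1 (Δl = ±1, |Δm_l| ≤ 1): satisfied.
E2 (Δl = 0,±2, l_i+l_f ≥ 2, |Δm_l| ≤ 2): not satisfied.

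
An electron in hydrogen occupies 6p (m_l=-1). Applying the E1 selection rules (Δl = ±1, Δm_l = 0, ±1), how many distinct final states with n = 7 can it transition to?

E1 requires Δl = ±1, so l_f ∈ {0, 2}; with 0 ≤ l_f ≤ n_f−1 = 6, the allowed l_f values are {0, 2}.
For l_f = 0: m_f ∈ {m_i−1, m_i, m_i+1} ∩ [−0, 0] = {0} → 1 state.
For l_f = 2: m_f ∈ {m_i−1, m_i, m_i+1} ∩ [−2, 2] = {-2, -1, 0} → 3 states.
Total: 4.

4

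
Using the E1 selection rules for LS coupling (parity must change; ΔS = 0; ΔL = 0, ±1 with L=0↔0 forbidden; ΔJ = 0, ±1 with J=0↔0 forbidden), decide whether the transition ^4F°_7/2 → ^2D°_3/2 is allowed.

Parity must change: odd → odd — ✗.
ΔS = 0: S: 3/2 → 1/2 — ✗.
ΔL = 0, ±1 (not L=0↔0): L: 3 → 2, ΔL = -1 — ✓.
ΔJ = 0, ±1 (not J=0↔0): J: 7/2 → 3/2, ΔJ = -2 — ✗.
Rule(s) violated: parity, ΔS, ΔJ.

forbidden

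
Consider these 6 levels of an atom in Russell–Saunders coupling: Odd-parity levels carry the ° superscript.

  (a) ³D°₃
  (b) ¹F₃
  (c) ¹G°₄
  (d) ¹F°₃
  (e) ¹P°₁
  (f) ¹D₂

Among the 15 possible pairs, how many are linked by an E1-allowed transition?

(a)–(b): forbidden (ΔS).
(a)–(c): forbidden (parity, ΔS, ΔL).
(a)–(d): forbidden (parity, ΔS).
(a)–(e): forbidden (parity, ΔS, ΔJ).
(a)–(f): forbidden (ΔS).
(b)–(c): allowed.
(b)–(d): allowed.
(b)–(e): forbidden (ΔL, ΔJ).
(b)–(f): forbidden (parity).
(c)–(d): forbidden (parity).
(c)–(e): forbidden (parity, ΔL, ΔJ).
(c)–(f): forbidden (ΔL, ΔJ).
(d)–(e): forbidden (parity, ΔL, ΔJ).
(d)–(f): allowed.
(e)–(f): allowed.
Allowed pairs: 4 of 15.

4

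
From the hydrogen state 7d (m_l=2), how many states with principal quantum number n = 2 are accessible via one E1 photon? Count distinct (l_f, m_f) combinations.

E1 requires Δl = ±1, so l_f ∈ {1, 3}; with 0 ≤ l_f ≤ n_f−1 = 1, the allowed l_f values are {1}.
For l_f = 1: m_f ∈ {m_i−1, m_i, m_i+1} ∩ [−1, 1] = {1} → 1 state.
Total: 1.

1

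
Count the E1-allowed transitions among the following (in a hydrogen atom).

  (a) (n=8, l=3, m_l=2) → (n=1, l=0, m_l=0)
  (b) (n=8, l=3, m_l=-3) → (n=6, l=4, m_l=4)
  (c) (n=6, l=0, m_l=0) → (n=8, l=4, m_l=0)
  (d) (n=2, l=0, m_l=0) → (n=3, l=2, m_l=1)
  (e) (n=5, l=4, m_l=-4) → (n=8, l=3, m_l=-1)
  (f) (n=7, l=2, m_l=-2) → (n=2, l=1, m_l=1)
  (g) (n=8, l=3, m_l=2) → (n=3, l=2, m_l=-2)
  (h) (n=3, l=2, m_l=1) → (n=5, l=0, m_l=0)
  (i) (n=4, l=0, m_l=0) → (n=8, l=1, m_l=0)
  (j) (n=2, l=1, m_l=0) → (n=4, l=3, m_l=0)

(a) forbidden — Δl = -3 (E1 requires Δl = ±1); Δm_l = -2 (E1 requires Δm_l = 0, ±1)
(b) forbidden — Δm_l = +7 (E1 requires Δm_l = 0, ±1)
(c) forbidden — Δl = +4 (E1 requires Δl = ±1)
(d) forbidden — Δl = +2 (E1 requires Δl = ±1)
(e) forbidden — Δm_l = +3 (E1 requires Δm_l = 0, ±1)
(f) forbidden — Δm_l = +3 (E1 requires Δm_l = 0, ±1)
(g) forbidden — Δm_l = -4 (E1 requires Δm_l = 0, ±1)
(h) forbidden — Δl = -2 (E1 requires Δl = ±1)
(i) allowed
(j) forbidden — Δl = +2 (E1 requires Δl = ±1)
Total allowed: 1 of 10.

1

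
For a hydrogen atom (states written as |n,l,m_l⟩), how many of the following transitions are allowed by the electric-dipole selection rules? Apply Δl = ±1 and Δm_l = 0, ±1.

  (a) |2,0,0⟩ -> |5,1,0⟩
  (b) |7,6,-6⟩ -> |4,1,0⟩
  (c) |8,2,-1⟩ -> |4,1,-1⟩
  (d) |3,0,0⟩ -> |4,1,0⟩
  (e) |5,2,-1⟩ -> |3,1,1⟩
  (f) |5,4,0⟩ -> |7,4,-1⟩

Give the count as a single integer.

3

(a) allowed
(b) forbidden — Δl = -5 (E1 requires Δl = ±1); Δm_l = +6 (E1 requires Δm_l = 0, ±1)
(c) allowed
(d) allowed
(e) forbidden — Δm_l = +2 (E1 requires Δm_l = 0, ±1)
(f) forbidden — Δl = +0 (E1 requires Δl = ±1)
Total allowed: 3 of 6.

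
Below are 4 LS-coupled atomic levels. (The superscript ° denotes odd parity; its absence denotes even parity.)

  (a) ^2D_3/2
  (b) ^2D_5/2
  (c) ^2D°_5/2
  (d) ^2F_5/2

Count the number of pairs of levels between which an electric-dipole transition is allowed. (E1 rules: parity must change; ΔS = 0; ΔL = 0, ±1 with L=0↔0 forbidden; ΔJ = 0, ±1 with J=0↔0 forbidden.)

(a)–(b): forbidden (parity).
(a)–(c): allowed.
(a)–(d): forbidden (parity).
(b)–(c): allowed.
(b)–(d): forbidden (parity).
(c)–(d): allowed.
Allowed pairs: 3 of 6.

3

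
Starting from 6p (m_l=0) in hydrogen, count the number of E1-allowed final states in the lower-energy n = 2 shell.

1

E1 requires Δl = ±1, so l_f ∈ {0, 2}; with 0 ≤ l_f ≤ n_f−1 = 1, the allowed l_f values are {0}.
For l_f = 0: m_f ∈ {m_i−1, m_i, m_i+1} ∩ [−0, 0] = {0} → 1 state.
Total: 1.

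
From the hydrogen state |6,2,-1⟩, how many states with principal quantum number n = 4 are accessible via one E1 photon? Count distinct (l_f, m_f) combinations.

5

E1 requires Δl = ±1, so l_f ∈ {1, 3}; with 0 ≤ l_f ≤ n_f−1 = 3, the allowed l_f values are {1, 3}.
For l_f = 1: m_f ∈ {m_i−1, m_i, m_i+1} ∩ [−1, 1] = {-1, 0} → 2 states.
For l_f = 3: m_f ∈ {m_i−1, m_i, m_i+1} ∩ [−3, 3] = {-2, -1, 0} → 3 states.
Total: 5.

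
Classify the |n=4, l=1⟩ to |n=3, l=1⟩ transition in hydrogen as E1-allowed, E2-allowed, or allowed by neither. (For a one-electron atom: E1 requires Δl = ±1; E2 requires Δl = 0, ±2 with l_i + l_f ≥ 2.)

Δl = 1 − 1 = +0; l_i + l_f = 2.
E1 (Δl = ±1): not satisfied.
E2 (Δl = 0,±2, l_i+l_f ≥ 2): satisfied.

E2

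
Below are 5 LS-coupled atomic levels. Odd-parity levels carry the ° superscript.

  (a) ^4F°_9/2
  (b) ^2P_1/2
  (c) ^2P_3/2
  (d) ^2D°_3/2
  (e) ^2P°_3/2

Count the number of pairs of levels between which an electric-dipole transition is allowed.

(a)–(b): forbidden (ΔS, ΔL, ΔJ).
(a)–(c): forbidden (ΔS, ΔL, ΔJ).
(a)–(d): forbidden (parity, ΔS, ΔJ).
(a)–(e): forbidden (parity, ΔS, ΔL, ΔJ).
(b)–(c): forbidden (parity).
(b)–(d): allowed.
(b)–(e): allowed.
(c)–(d): allowed.
(c)–(e): allowed.
(d)–(e): forbidden (parity).
Allowed pairs: 4 of 10.

4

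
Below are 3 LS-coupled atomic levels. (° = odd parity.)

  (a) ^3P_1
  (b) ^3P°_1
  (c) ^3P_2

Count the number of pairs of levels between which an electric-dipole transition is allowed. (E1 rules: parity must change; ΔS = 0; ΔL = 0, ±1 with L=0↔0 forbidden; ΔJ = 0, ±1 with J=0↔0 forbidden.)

2

(a)–(b): allowed.
(a)–(c): forbidden (parity).
(b)–(c): allowed.
Allowed pairs: 2 of 3.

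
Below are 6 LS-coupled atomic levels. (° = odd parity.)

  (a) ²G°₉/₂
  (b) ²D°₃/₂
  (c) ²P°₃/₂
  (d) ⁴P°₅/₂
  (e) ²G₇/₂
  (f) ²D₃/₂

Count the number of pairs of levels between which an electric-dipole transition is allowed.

3

(a)–(b): forbidden (parity, ΔL, ΔJ).
(a)–(c): forbidden (parity, ΔL, ΔJ).
(a)–(d): forbidden (parity, ΔS, ΔL, ΔJ).
(a)–(e): allowed.
(a)–(f): forbidden (ΔL, ΔJ).
(b)–(c): forbidden (parity).
(b)–(d): forbidden (parity, ΔS).
(b)–(e): forbidden (ΔL, ΔJ).
(b)–(f): allowed.
(c)–(d): forbidden (parity, ΔS).
(c)–(e): forbidden (ΔL, ΔJ).
(c)–(f): allowed.
(d)–(e): forbidden (ΔS, ΔL).
(d)–(f): forbidden (ΔS).
(e)–(f): forbidden (parity, ΔL, ΔJ).
Allowed pairs: 3 of 15.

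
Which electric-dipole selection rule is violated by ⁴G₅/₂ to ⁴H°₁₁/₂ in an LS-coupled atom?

the ΔJ = 0, ±1 rule

Initial level: S=3/2, L=4, J=5/2, parity even. Final level: S=3/2, L=5, J=11/2, parity odd.
Parity must change: even → odd — passes.
ΔS = 0: S: 3/2 → 3/2 — passes.
ΔL = 0, ±1 (not L=0↔0): L: 4 → 5, ΔL = +1 — passes.
ΔJ = 0, ±1 (not J=0↔0): J: 5/2 → 11/2, ΔJ = +3 — fails.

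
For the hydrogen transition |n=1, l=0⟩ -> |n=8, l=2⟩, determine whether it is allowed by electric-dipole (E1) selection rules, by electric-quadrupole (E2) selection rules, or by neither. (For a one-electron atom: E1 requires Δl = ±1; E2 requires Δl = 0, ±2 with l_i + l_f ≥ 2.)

E2

Δl = 2 − 0 = +2; l_i + l_f = 2.
E1 (Δl = ±1): not satisfied.
E2 (Δl = 0,±2, l_i+l_f ≥ 2): satisfied.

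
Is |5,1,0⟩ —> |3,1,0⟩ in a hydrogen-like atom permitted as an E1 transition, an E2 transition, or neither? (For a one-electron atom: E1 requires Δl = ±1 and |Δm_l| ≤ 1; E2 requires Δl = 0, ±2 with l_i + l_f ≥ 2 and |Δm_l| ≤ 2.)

E2

Δl = 1 − 1 = +0; l_i + l_f = 2.
Δm_l = +0.
E1 (Δl = ±1, |Δm_l| ≤ 1): not satisfied.
E2 (Δl = 0,±2, l_i+l_f ≥ 2, |Δm_l| ≤ 2): satisfied.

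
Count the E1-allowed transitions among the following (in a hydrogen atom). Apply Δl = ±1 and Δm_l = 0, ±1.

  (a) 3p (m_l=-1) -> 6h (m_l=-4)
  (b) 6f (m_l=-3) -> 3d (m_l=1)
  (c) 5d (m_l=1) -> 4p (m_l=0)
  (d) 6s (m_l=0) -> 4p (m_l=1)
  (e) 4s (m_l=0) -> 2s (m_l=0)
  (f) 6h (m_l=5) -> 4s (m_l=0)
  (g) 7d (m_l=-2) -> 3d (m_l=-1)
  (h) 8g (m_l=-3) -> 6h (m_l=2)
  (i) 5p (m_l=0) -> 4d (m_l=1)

3

(a) forbidden — Δl = +4 (E1 requires Δl = ±1); Δm_l = -3 (E1 requires Δm_l = 0, ±1)
(b) forbidden — Δm_l = +4 (E1 requires Δm_l = 0, ±1)
(c) allowed
(d) allowed
(e) forbidden — Δl = +0 (E1 requires Δl = ±1)
(f) forbidden — Δl = -5 (E1 requires Δl = ±1); Δm_l = -5 (E1 requires Δm_l = 0, ±1)
(g) forbidden — Δl = +0 (E1 requires Δl = ±1)
(h) forbidden — Δm_l = +5 (E1 requires Δm_l = 0, ±1)
(i) allowed
Total allowed: 3 of 9.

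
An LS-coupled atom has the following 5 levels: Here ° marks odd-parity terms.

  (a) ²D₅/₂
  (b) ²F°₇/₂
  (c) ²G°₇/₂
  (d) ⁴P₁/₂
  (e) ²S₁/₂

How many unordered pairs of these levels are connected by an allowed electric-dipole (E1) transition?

(a)–(b): allowed.
(a)–(c): forbidden (ΔL).
(a)–(d): forbidden (parity, ΔS, ΔJ).
(a)–(e): forbidden (parity, ΔL, ΔJ).
(b)–(c): forbidden (parity).
(b)–(d): forbidden (ΔS, ΔL, ΔJ).
(b)–(e): forbidden (ΔL, ΔJ).
(c)–(d): forbidden (ΔS, ΔL, ΔJ).
(c)–(e): forbidden (ΔL, ΔJ).
(d)–(e): forbidden (parity, ΔS).
Allowed pairs: 1 of 10.

1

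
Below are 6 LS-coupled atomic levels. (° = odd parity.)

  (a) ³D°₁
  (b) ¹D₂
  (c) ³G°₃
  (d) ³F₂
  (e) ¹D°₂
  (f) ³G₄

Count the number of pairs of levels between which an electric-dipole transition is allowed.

4

(a)–(b): forbidden (ΔS).
(a)–(c): forbidden (parity, ΔL, ΔJ).
(a)–(d): allowed.
(a)–(e): forbidden (parity, ΔS).
(a)–(f): forbidden (ΔL, ΔJ).
(b)–(c): forbidden (ΔS, ΔL).
(b)–(d): forbidden (parity, ΔS).
(b)–(e): allowed.
(b)–(f): forbidden (parity, ΔS, ΔL, ΔJ).
(c)–(d): allowed.
(c)–(e): forbidden (parity, ΔS, ΔL).
(c)–(f): allowed.
(d)–(e): forbidden (ΔS).
(d)–(f): forbidden (parity, ΔJ).
(e)–(f): forbidden (ΔS, ΔL, ΔJ).
Allowed pairs: 4 of 15.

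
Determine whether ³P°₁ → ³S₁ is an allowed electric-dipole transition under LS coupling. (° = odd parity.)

Initial level: S=1, L=1, J=1, parity odd. Final level: S=1, L=0, J=1, parity even.
Parity must change: odd → even — satisfied.
ΔL = 0, ±1 (not L=0↔0): L: 1 → 0, ΔL = -1 — satisfied.
ΔS = 0: S: 1 → 1 — satisfied.
ΔJ = 0, ±1 (not J=0↔0): J: 1 → 1, ΔJ = +0 — satisfied.
All four E1 rules are satisfied.

allowed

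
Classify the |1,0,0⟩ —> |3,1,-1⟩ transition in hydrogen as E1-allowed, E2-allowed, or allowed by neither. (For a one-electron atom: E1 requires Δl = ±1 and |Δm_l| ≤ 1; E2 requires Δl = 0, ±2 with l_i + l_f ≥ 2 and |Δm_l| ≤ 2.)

Δl = 1 − 0 = +1; l_i + l_f = 1.
Δm_l = -1.
E1 (Δl = ±1, |Δm_l| ≤ 1): satisfied.
E2 (Δl = 0,±2, l_i+l_f ≥ 2, |Δm_l| ≤ 2): not satisfied.

E1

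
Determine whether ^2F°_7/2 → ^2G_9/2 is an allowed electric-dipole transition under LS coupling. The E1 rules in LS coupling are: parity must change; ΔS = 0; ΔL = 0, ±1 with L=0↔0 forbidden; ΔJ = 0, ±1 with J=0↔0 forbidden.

Parity must change: odd → even — ok.
ΔS = 0: S: 1/2 → 1/2 — ok.
ΔL = 0, ±1 (not L=0↔0): L: 3 → 4, ΔL = +1 — ok.
ΔJ = 0, ±1 (not J=0↔0): J: 7/2 → 9/2, ΔJ = +1 — ok.
All four E1 rules are satisfied.

allowed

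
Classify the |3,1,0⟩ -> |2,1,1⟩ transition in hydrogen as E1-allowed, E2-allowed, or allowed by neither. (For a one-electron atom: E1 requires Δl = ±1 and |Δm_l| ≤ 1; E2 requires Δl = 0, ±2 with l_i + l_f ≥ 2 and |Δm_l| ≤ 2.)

Δl = 1 − 1 = +0; l_i + l_f = 2.
Δm_l = +1.
E1 (Δl = ±1, |Δm_l| ≤ 1): not satisfied.
E2 (Δl = 0,±2, l_i+l_f ≥ 2, |Δm_l| ≤ 2): satisfied.

E2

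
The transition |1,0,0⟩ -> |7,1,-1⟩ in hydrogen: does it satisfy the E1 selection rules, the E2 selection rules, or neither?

Δl = 1 − 0 = +1; l_i + l_f = 1.
Δm_l = -1.
E1 (Δl = ±1, |Δm_l| ≤ 1): satisfied.
E2 (Δl = 0,±2, l_i+l_f ≥ 2, |Δm_l| ≤ 2): not satisfied.

E1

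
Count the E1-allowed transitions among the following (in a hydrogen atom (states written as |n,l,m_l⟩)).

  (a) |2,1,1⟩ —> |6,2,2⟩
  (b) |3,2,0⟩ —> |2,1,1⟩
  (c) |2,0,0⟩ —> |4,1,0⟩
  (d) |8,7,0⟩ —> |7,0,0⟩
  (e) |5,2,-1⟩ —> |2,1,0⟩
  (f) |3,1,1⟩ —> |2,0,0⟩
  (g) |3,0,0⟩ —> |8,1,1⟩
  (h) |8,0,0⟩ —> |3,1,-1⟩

7

(a) allowed
(b) allowed
(c) allowed
(d) forbidden — Δl = -7 (E1 requires Δl = ±1)
(e) allowed
(f) allowed
(g) allowed
(h) allowed
Total allowed: 7 of 8.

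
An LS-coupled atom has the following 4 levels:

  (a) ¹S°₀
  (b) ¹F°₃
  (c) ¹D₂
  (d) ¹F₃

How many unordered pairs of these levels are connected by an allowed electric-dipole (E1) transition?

2

(a)–(b): forbidden (parity, ΔL, ΔJ).
(a)–(c): forbidden (ΔL, ΔJ).
(a)–(d): forbidden (ΔL, ΔJ).
(b)–(c): allowed.
(b)–(d): allowed.
(c)–(d): forbidden (parity).
Allowed pairs: 2 of 6.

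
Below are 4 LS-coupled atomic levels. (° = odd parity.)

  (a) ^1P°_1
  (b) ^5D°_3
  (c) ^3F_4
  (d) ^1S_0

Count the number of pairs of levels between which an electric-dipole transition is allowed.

(a)–(b): forbidden (parity, ΔS, ΔJ).
(a)–(c): forbidden (ΔS, ΔL, ΔJ).
(a)–(d): allowed.
(b)–(c): forbidden (ΔS).
(b)–(d): forbidden (ΔS, ΔL, ΔJ).
(c)–(d): forbidden (parity, ΔS, ΔL, ΔJ).
Allowed pairs: 1 of 6.

1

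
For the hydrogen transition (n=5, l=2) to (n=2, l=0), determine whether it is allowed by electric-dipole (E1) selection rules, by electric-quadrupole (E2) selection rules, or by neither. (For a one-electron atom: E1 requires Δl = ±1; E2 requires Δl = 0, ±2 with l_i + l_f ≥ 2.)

E2

Δl = 0 − 2 = -2; l_i + l_f = 2.
E1 (Δl = ±1): not satisfied.
E2 (Δl = 0,±2, l_i+l_f ≥ 2): satisfied.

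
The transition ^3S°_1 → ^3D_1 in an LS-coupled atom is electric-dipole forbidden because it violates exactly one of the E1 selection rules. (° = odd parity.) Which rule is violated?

the ΔL = 0, ±1 rule

Initial level: S=1, L=0, J=1, parity odd. Final level: S=1, L=2, J=1, parity even.
ΔS = 0: S: 1 → 1 — ok.
ΔL = 0, ±1 (not L=0↔0): L: 0 → 2, ΔL = +2 — fails.
Parity must change: odd → even — ok.
ΔJ = 0, ±1 (not J=0↔0): J: 1 → 1, ΔJ = +0 — ok.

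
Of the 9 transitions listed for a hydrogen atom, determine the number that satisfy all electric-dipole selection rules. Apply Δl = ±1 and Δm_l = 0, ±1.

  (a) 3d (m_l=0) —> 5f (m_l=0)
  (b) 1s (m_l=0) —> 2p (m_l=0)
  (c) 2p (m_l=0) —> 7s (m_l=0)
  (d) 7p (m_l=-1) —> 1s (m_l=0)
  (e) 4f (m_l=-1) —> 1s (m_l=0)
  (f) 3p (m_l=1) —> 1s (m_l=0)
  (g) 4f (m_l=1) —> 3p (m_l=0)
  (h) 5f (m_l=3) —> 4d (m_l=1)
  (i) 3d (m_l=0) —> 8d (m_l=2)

5

(a) allowed
(b) allowed
(c) allowed
(d) allowed
(e) forbidden — Δl = -3 (E1 requires Δl = ±1)
(f) allowed
(g) forbidden — Δl = -2 (E1 requires Δl = ±1)
(h) forbidden — Δm_l = -2 (E1 requires Δm_l = 0, ±1)
(i) forbidden — Δl = +0 (E1 requires Δl = ±1); Δm_l = +2 (E1 requires Δm_l = 0, ±1)
Total allowed: 5 of 9.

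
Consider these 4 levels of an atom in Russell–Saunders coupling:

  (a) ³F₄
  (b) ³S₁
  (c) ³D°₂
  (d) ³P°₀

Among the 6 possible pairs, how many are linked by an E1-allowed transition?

(a)–(b): forbidden (parity, ΔL, ΔJ).
(a)–(c): forbidden (ΔJ).
(a)–(d): forbidden (ΔL, ΔJ).
(b)–(c): forbidden (ΔL).
(b)–(d): allowed.
(c)–(d): forbidden (parity, ΔJ).
Allowed pairs: 1 of 6.

1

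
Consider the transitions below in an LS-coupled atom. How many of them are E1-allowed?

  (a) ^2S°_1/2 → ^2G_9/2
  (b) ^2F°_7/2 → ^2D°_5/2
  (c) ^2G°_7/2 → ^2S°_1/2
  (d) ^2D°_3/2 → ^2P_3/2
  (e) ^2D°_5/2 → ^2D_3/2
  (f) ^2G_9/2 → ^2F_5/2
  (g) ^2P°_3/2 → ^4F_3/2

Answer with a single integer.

2

(a) forbidden (ΔL, ΔJ fail)
(b) forbidden (parity fails)
(c) forbidden (parity, ΔL, ΔJ fail)
(d) allowed
(e) allowed
(f) forbidden (parity, ΔJ fail)
(g) forbidden (ΔS, ΔL fail)
Total allowed: 2 of 7.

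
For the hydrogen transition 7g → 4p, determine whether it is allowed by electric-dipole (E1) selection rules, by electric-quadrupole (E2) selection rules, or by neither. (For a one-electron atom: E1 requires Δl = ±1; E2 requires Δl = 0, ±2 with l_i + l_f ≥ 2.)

neither

Δl = 1 − 4 = -3; l_i + l_f = 5.
E1 (Δl = ±1): not satisfied.
E2 (Δl = 0,±2, l_i+l_f ≥ 2): not satisfied.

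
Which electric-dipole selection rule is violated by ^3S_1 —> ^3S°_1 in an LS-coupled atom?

the L=0 ↔ L=0 exclusion

Initial level: S=1, L=0, J=1, parity even. Final level: S=1, L=0, J=1, parity odd.
ΔS = 0: S: 1 → 1 — ✓.
Parity must change: even → odd — ✓.
ΔL = 0, ±1 (not L=0↔0): L: 0 → 0, ΔL = +0 — ✗.
ΔJ = 0, ±1 (not J=0↔0): J: 1 → 1, ΔJ = +0 — ✓.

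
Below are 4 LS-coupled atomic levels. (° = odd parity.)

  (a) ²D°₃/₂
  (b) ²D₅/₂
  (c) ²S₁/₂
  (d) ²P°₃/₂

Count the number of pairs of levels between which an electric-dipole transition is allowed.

3

(a)–(b): allowed.
(a)–(c): forbidden (ΔL).
(a)–(d): forbidden (parity).
(b)–(c): forbidden (parity, ΔL, ΔJ).
(b)–(d): allowed.
(c)–(d): allowed.
Allowed pairs: 3 of 6.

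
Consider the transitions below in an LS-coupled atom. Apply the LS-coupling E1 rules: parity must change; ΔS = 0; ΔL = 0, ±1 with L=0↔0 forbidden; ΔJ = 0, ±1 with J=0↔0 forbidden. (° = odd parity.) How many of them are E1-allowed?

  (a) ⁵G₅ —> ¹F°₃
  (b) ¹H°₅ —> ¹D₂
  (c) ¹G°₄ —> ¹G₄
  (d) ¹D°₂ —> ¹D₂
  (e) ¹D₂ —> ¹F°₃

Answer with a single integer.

(a) forbidden (ΔS, ΔJ fail)
(b) forbidden (ΔL, ΔJ fail)
(c) allowed
(d) allowed
(e) allowed
Total allowed: 3 of 5.

3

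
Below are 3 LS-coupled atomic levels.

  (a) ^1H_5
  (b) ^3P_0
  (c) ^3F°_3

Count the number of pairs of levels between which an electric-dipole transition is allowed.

(a)–(b): forbidden (parity, ΔS, ΔL, ΔJ).
(a)–(c): forbidden (ΔS, ΔL, ΔJ).
(b)–(c): forbidden (ΔL, ΔJ).
Allowed pairs: 0 of 3.

0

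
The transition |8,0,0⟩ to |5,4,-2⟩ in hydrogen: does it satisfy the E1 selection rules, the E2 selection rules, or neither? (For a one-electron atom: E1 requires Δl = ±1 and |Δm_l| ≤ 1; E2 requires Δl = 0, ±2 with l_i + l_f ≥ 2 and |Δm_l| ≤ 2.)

Δl = 4 − 0 = +4; l_i + l_f = 4.
Δm_l = -2.
E1 (Δl = ±1, |Δm_l| ≤ 1): not satisfied.
E2 (Δl = 0,±2, l_i+l_f ≥ 2, |Δm_l| ≤ 2): not satisfied.

neither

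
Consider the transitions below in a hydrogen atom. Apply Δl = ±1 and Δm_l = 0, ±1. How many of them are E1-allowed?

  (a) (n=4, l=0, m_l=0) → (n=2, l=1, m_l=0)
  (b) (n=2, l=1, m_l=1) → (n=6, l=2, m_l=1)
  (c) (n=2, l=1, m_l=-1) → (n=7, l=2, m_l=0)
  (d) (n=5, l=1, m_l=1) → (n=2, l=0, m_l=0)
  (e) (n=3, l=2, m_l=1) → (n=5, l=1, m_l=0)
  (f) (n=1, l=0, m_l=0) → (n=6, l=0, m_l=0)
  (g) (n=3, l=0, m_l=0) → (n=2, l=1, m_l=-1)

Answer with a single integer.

6

(a) allowed
(b) allowed
(c) allowed
(d) allowed
(e) allowed
(f) forbidden — Δl = +0 (E1 requires Δl = ±1)
(g) allowed
Total allowed: 6 of 7.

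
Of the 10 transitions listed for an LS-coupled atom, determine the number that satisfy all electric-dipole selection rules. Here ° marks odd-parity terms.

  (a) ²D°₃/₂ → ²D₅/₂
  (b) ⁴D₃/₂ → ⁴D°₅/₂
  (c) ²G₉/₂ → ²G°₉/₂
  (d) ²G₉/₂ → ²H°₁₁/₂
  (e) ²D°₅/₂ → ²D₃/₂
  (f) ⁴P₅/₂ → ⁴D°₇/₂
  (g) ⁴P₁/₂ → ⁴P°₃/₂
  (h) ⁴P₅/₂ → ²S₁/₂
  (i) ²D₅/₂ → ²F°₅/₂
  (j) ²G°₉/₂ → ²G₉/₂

9

(a) allowed
(b) allowed
(c) allowed
(d) allowed
(e) allowed
(f) allowed
(g) allowed
(h) forbidden (parity, ΔS, ΔJ fail)
(i) allowed
(j) allowed
Total allowed: 9 of 10.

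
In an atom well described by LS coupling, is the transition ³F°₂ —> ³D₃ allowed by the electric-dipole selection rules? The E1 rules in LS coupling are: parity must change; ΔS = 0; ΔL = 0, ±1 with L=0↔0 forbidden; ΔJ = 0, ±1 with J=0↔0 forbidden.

ΔJ = 0, ±1 (not J=0↔0): J: 2 → 3, ΔJ = +1 — passes.
ΔS = 0: S: 1 → 1 — passes.
Parity must change: odd → even — passes.
ΔL = 0, ±1 (not L=0↔0): L: 3 → 2, ΔL = -1 — passes.
All four E1 rules are satisfied.

allowed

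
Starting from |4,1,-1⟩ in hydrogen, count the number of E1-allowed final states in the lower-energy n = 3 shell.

E1 requires Δl = ±1, so l_f ∈ {0, 2}; with 0 ≤ l_f ≤ n_f−1 = 2, the allowed l_f values are {0, 2}.
For l_f = 0: m_f ∈ {m_i−1, m_i, m_i+1} ∩ [−0, 0] = {0} → 1 state.
For l_f = 2: m_f ∈ {m_i−1, m_i, m_i+1} ∩ [−2, 2] = {-2, -1, 0} → 3 states.
Total: 4.

4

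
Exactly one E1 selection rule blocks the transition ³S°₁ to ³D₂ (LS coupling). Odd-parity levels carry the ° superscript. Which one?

the ΔL = 0, ±1 rule

Parity must change: odd → even — ✓.
ΔS = 0: S: 1 → 1 — ✓.
ΔL = 0, ±1 (not L=0↔0): L: 0 → 2, ΔL = +2 — ✗.
ΔJ = 0, ±1 (not J=0↔0): J: 1 → 2, ΔJ = +1 — ✓.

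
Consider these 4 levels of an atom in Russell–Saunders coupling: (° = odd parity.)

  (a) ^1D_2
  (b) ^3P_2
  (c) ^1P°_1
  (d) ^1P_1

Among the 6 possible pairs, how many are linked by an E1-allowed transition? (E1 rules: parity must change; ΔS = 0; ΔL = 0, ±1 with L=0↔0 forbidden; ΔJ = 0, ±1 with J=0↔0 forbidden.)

(a)–(b): forbidden (parity, ΔS).
(a)–(c): allowed.
(a)–(d): forbidden (parity).
(b)–(c): forbidden (ΔS).
(b)–(d): forbidden (parity, ΔS).
(c)–(d): allowed.
Allowed pairs: 2 of 6.

2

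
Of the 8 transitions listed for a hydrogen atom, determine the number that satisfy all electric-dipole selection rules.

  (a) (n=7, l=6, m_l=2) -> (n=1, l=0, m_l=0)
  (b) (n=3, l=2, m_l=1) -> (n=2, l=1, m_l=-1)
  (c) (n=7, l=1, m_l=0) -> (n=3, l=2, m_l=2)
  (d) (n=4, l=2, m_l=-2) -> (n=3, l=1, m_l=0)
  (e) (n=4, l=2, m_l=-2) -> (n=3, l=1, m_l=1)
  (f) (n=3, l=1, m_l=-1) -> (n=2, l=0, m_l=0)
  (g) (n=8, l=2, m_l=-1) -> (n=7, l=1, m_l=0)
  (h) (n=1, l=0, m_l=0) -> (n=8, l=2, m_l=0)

(a) forbidden — Δl = -6 (E1 requires Δl = ±1); Δm_l = -2 (E1 requires Δm_l = 0, ±1)
(b) forbidden — Δm_l = -2 (E1 requires Δm_l = 0, ±1)
(c) forbidden — Δm_l = +2 (E1 requires Δm_l = 0, ±1)
(d) forbidden — Δm_l = +2 (E1 requires Δm_l = 0, ±1)
(e) forbidden — Δm_l = +3 (E1 requires Δm_l = 0, ±1)
(f) allowed
(g) allowed
(h) forbidden — Δl = +2 (E1 requires Δl = ±1)
Total allowed: 2 of 8.

2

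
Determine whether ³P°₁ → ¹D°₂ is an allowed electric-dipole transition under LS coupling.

forbidden

Parity must change: odd → odd — fails.
ΔS = 0: S: 1 → 0 — fails.
ΔL = 0, ±1 (not L=0↔0): L: 1 → 2, ΔL = +1 — ok.
ΔJ = 0, ±1 (not J=0↔0): J: 1 → 2, ΔJ = +1 — ok.
Rule(s) violated: parity, ΔS.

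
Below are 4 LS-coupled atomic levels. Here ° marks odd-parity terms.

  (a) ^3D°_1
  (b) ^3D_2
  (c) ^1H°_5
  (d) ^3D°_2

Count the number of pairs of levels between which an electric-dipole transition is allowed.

2

(a)–(b): allowed.
(a)–(c): forbidden (parity, ΔS, ΔL, ΔJ).
(a)–(d): forbidden (parity).
(b)–(c): forbidden (ΔS, ΔL, ΔJ).
(b)–(d): allowed.
(c)–(d): forbidden (parity, ΔS, ΔL, ΔJ).
Allowed pairs: 2 of 6.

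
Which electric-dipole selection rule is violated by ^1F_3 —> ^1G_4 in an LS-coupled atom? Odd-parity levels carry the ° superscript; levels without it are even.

Initial level: S=0, L=3, J=3, parity even. Final level: S=0, L=4, J=4, parity even.
Parity must change: even → even — fails.
ΔS = 0: S: 0 → 0 — passes.
ΔL = 0, ±1 (not L=0↔0): L: 3 → 4, ΔL = +1 — passes.
ΔJ = 0, ±1 (not J=0↔0): J: 3 → 4, ΔJ = +1 — passes.

parity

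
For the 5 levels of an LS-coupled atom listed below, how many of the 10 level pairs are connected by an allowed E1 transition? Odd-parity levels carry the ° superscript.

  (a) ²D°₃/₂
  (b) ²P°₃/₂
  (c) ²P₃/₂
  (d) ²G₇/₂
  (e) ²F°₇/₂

3

(a)–(b): forbidden (parity).
(a)–(c): allowed.
(a)–(d): forbidden (ΔL, ΔJ).
(a)–(e): forbidden (parity, ΔJ).
(b)–(c): allowed.
(b)–(d): forbidden (ΔL, ΔJ).
(b)–(e): forbidden (parity, ΔL, ΔJ).
(c)–(d): forbidden (parity, ΔL, ΔJ).
(c)–(e): forbidden (ΔL, ΔJ).
(d)–(e): allowed.
Allowed pairs: 3 of 10.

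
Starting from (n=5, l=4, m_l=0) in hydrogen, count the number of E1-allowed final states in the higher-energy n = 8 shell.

6

E1 requires Δl = ±1, so l_f ∈ {3, 5}; with 0 ≤ l_f ≤ n_f−1 = 7, the allowed l_f values are {3, 5}.
For l_f = 3: m_f ∈ {m_i−1, m_i, m_i+1} ∩ [−3, 3] = {-1, 0, 1} → 3 states.
For l_f = 5: m_f ∈ {m_i−1, m_i, m_i+1} ∩ [−5, 5] = {-1, 0, 1} → 3 states.
Total: 6.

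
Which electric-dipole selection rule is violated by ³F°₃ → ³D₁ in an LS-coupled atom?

Reading off the term symbols: S 1→1, L 3→2, J 3→1, parity odd→even.
Parity must change: odd → even — passes.
ΔS = 0: S: 1 → 1 — passes.
ΔL = 0, ±1 (not L=0↔0): L: 3 → 2, ΔL = -1 — passes.
ΔJ = 0, ±1 (not J=0↔0): J: 3 → 1, ΔJ = -2 — fails.

the ΔJ = 0, ±1 rule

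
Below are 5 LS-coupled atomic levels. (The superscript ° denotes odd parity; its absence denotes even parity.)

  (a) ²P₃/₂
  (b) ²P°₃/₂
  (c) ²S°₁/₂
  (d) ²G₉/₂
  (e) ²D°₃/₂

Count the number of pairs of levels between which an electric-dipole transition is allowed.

3

(a)–(b): allowed.
(a)–(c): allowed.
(a)–(d): forbidden (parity, ΔL, ΔJ).
(a)–(e): allowed.
(b)–(c): forbidden (parity).
(b)–(d): forbidden (ΔL, ΔJ).
(b)–(e): forbidden (parity).
(c)–(d): forbidden (ΔL, ΔJ).
(c)–(e): forbidden (parity, ΔL).
(d)–(e): forbidden (ΔL, ΔJ).
Allowed pairs: 3 of 10.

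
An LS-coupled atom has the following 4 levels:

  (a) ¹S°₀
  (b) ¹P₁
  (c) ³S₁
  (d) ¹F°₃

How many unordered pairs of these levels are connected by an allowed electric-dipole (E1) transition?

1

(a)–(b): allowed.
(a)–(c): forbidden (ΔS, ΔL).
(a)–(d): forbidden (parity, ΔL, ΔJ).
(b)–(c): forbidden (parity, ΔS).
(b)–(d): forbidden (ΔL, ΔJ).
(c)–(d): forbidden (ΔS, ΔL, ΔJ).
Allowed pairs: 1 of 6.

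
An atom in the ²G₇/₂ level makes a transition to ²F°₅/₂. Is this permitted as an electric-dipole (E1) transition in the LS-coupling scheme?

Reading off the term symbols: S 1/2→1/2, L 4→3, J 7/2→5/2, parity even→odd.
Parity must change: even → odd — passes.
ΔS = 0: S: 1/2 → 1/2 — passes.
ΔL = 0, ±1 (not L=0↔0): L: 4 → 3, ΔL = -1 — passes.
ΔJ = 0, ±1 (not J=0↔0): J: 7/2 → 5/2, ΔJ = -1 — passes.
All four E1 rules are satisfied.

allowed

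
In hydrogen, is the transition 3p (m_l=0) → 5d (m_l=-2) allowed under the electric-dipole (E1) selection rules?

Initial l = 1, final l = 2, so Δl = +1. E1 requires Δl = ±1: satisfied.
m_l: 0 → -2 (Δm_l = -2). |Δm_l| ≤ 1 violated.
The transition is electric-dipole forbidden.

forbidden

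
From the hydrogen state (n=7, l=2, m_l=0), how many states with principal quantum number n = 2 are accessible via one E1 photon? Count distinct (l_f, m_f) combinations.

E1 requires Δl = ±1, so l_f ∈ {1, 3}; with 0 ≤ l_f ≤ n_f−1 = 1, the allowed l_f values are {1}.
For l_f = 1: m_f ∈ {m_i−1, m_i, m_i+1} ∩ [−1, 1] = {-1, 0, 1} → 3 states.
Total: 3.

3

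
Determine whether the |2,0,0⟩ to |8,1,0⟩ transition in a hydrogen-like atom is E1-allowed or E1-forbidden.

allowed

Δl = 1 − 0 = +1; the E1 rule Δl = ±1 is passes.
Δm_l = 0 − (0) = +0. E1 requires Δm_l = 0, ±1: passes.
All E1 selection rules are satisfied.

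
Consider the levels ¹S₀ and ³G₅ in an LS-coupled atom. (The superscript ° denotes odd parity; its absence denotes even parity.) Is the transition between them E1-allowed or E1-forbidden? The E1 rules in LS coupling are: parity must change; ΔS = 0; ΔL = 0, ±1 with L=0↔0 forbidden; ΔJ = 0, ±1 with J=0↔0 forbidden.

Initial level: S=0, L=0, J=0, parity even. Final level: S=1, L=4, J=5, parity even.
Parity must change: even → even — fails.
ΔS = 0: S: 0 → 1 — fails.
ΔL = 0, ±1 (not L=0↔0): L: 0 → 4, ΔL = +4 — fails.
ΔJ = 0, ±1 (not J=0↔0): J: 0 → 5, ΔJ = +5 — fails.
Rule(s) violated: parity, ΔS, ΔL, ΔJ.

forbidden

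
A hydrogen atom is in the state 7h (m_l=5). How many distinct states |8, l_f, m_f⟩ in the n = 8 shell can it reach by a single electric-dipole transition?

4

E1 requires Δl = ±1, so l_f ∈ {4, 6}; with 0 ≤ l_f ≤ n_f−1 = 7, the allowed l_f values are {4, 6}.
For l_f = 4: m_f ∈ {m_i−1, m_i, m_i+1} ∩ [−4, 4] = {4} → 1 state.
For l_f = 6: m_f ∈ {m_i−1, m_i, m_i+1} ∩ [−6, 6] = {4, 5, 6} → 3 states.
Total: 4.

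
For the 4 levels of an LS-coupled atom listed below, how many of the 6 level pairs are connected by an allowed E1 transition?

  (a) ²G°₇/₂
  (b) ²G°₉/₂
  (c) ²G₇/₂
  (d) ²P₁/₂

2

(a)–(b): forbidden (parity).
(a)–(c): allowed.
(a)–(d): forbidden (ΔL, ΔJ).
(b)–(c): allowed.
(b)–(d): forbidden (ΔL, ΔJ).
(c)–(d): forbidden (parity, ΔL, ΔJ).
Allowed pairs: 2 of 6.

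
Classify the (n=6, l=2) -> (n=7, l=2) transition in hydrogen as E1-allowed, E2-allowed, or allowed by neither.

E2

Δl = 2 − 2 = +0; l_i + l_f = 4.
E1 (Δl = ±1): not satisfied.
E2 (Δl = 0,±2, l_i+l_f ≥ 2): satisfied.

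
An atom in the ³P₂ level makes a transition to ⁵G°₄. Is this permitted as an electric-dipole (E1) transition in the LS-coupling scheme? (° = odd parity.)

forbidden

Reading off the term symbols: S 1→2, L 1→4, J 2→4, parity even→odd.
ΔJ = 0, ±1 (not J=0↔0): J: 2 → 4, ΔJ = +2 — fails.
ΔS = 0: S: 1 → 2 — fails.
Parity must change: even → odd — ok.
ΔL = 0, ±1 (not L=0↔0): L: 1 → 4, ΔL = +3 — fails.
Rule(s) violated: ΔS, ΔL, ΔJ.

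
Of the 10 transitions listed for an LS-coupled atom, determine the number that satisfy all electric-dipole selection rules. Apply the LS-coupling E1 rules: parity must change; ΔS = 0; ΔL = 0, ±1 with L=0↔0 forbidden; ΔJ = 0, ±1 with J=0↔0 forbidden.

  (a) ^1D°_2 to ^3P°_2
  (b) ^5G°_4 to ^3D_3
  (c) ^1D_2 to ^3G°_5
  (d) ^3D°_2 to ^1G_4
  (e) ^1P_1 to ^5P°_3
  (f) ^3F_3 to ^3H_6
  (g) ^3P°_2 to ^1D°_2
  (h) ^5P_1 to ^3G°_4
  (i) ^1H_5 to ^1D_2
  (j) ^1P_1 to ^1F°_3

(a) forbidden (parity, ΔS fail)
(b) forbidden (ΔS, ΔL fail)
(c) forbidden (ΔS, ΔL, ΔJ fail)
(d) forbidden (ΔS, ΔL, ΔJ fail)
(e) forbidden (ΔS, ΔJ fail)
(f) forbidden (parity, ΔL, ΔJ fail)
(g) forbidden (parity, ΔS fail)
(h) forbidden (ΔS, ΔL, ΔJ fail)
(i) forbidden (parity, ΔL, ΔJ fail)
(j) forbidden (ΔL, ΔJ fail)
Total allowed: 0 of 10.

0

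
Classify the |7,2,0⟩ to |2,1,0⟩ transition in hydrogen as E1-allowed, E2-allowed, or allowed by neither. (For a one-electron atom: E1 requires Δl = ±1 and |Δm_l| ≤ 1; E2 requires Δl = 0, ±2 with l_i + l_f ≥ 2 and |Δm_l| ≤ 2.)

Δl = 1 − 2 = -1; l_i + l_f = 3.
Δm_l = +0.
E1 (Δl = ±1, |Δm_l| ≤ 1): satisfied.
E2 (Δl = 0,±2, l_i+l_f ≥ 2, |Δm_l| ≤ 2): not satisfied.

E1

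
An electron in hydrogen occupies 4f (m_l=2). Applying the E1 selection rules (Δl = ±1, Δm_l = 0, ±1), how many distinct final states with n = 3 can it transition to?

2

E1 requires Δl = ±1, so l_f ∈ {2, 4}; with 0 ≤ l_f ≤ n_f−1 = 2, the allowed l_f values are {2}.
For l_f = 2: m_f ∈ {m_i−1, m_i, m_i+1} ∩ [−2, 2] = {1, 2} → 2 states.
Total: 2.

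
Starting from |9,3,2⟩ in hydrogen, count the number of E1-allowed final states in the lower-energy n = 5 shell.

E1 requires Δl = ±1, so l_f ∈ {2, 4}; with 0 ≤ l_f ≤ n_f−1 = 4, the allowed l_f values are {2, 4}.
For l_f = 2: m_f ∈ {m_i−1, m_i, m_i+1} ∩ [−2, 2] = {1, 2} → 2 states.
For l_f = 4: m_f ∈ {m_i−1, m_i, m_i+1} ∩ [−4, 4] = {1, 2, 3} → 3 states.
Total: 5.

5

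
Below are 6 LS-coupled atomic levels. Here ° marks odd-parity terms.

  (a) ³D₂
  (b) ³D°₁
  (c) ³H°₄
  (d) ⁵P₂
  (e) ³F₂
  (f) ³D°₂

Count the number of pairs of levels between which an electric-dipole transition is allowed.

4

(a)–(b): allowed.
(a)–(c): forbidden (ΔL, ΔJ).
(a)–(d): forbidden (parity, ΔS).
(a)–(e): forbidden (parity).
(a)–(f): allowed.
(b)–(c): forbidden (parity, ΔL, ΔJ).
(b)–(d): forbidden (ΔS).
(b)–(e): allowed.
(b)–(f): forbidden (parity).
(c)–(d): forbidden (ΔS, ΔL, ΔJ).
(c)–(e): forbidden (ΔL, ΔJ).
(c)–(f): forbidden (parity, ΔL, ΔJ).
(d)–(e): forbidden (parity, ΔS, ΔL).
(d)–(f): forbidden (ΔS).
(e)–(f): allowed.
Allowed pairs: 4 of 15.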